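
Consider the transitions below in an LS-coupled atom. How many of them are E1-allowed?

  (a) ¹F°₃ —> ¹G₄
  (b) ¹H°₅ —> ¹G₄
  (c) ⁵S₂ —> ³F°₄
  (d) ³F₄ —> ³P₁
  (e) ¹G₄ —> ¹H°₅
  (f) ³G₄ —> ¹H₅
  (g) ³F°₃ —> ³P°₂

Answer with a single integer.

(a) allowed
(b) allowed
(c) forbidden (ΔS, ΔL, ΔJ fail)
(d) forbidden (parity, ΔL, ΔJ fail)
(e) allowed
(f) forbidden (parity, ΔS fail)
(g) forbidden (parity, ΔL fail)
Total allowed: 3 of 7.

3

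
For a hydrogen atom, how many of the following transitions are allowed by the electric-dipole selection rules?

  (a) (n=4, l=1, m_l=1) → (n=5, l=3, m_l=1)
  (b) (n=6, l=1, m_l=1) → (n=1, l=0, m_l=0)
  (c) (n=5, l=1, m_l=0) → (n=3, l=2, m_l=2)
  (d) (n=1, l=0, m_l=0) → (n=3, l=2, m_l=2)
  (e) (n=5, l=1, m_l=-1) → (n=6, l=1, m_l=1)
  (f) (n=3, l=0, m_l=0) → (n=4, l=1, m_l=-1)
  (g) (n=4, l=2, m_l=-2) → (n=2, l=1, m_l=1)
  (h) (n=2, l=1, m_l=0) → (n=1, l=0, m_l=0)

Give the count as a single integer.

3

(a) forbidden — Δl = +2 (E1 requires Δl = ±1)
(b) allowed
(c) forbidden — Δm_l = +2 (E1 requires Δm_l = 0, ±1)
(d) forbidden — Δl = +2 (E1 requires Δl = ±1); Δm_l = +2 (E1 requires Δm_l = 0, ±1)
(e) forbidden — Δl = +0 (E1 requires Δl = ±1); Δm_l = +2 (E1 requires Δm_l = 0, ±1)
(f) allowed
(g) forbidden — Δm_l = +3 (E1 requires Δm_l = 0, ±1)
(h) allowed
Total allowed: 3 of 8.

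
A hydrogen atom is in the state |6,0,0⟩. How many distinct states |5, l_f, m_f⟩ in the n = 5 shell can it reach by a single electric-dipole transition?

3

E1 requires Δl = ±1, so l_f ∈ {-1, 1}; with 0 ≤ l_f ≤ n_f−1 = 4, the allowed l_f values are {1}.
For l_f = 1: m_f ∈ {m_i−1, m_i, m_i+1} ∩ [−1, 1] = {-1, 0, 1} → 3 states.
Total: 3.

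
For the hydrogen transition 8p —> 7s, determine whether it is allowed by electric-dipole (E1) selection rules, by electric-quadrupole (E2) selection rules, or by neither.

Δl = 0 − 1 = -1; l_i + l_f = 1.
E1 (Δl = ±1): satisfied.
E2 (Δl = 0,±2, l_i+l_f ≥ 2): not satisfied.

E1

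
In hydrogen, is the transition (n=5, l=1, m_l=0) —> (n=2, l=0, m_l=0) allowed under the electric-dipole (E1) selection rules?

allowed

Δl = 0 − 1 = -1; the E1 rule Δl = ±1 is passes.
Δm_l = 0 − (0) = +0. E1 requires Δm_l = 0, ±1: passes.
All E1 selection rules are satisfied.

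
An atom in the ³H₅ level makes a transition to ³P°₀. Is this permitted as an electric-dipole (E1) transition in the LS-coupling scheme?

Initial level: S=1, L=5, J=5, parity even. Final level: S=1, L=1, J=0, parity odd.
Parity must change: even → odd — satisfied.
ΔS = 0: S: 1 → 1 — satisfied.
ΔL = 0, ±1 (not L=0↔0): L: 5 → 1, ΔL = -4 — violated.
ΔJ = 0, ±1 (not J=0↔0): J: 5 → 0, ΔJ = -5 — violated.
Rule(s) violated: ΔL, ΔJ.

forbidden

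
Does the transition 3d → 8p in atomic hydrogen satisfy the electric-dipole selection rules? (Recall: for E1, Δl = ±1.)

Initial l = 2, final l = 1, so Δl = -1. E1 requires Δl = ±1: ok.
All E1 selection rules are satisfied.

allowed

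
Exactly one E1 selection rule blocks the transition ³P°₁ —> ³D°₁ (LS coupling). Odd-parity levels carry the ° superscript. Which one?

Parity must change: odd → odd — ✗.
ΔL = 0, ±1 (not L=0↔0): L: 1 → 2, ΔL = +1 — ✓.
ΔJ = 0, ±1 (not J=0↔0): J: 1 → 1, ΔJ = +0 — ✓.
ΔS = 0: S: 1 → 1 — ✓.

parity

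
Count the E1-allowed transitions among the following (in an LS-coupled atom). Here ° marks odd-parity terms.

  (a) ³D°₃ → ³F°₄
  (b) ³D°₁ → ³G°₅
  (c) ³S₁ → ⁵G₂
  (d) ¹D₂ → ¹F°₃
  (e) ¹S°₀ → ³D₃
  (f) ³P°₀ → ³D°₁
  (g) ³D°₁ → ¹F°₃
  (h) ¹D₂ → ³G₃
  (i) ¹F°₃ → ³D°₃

(a) forbidden (parity fails)
(b) forbidden (parity, ΔL, ΔJ fail)
(c) forbidden (parity, ΔS, ΔL fail)
(d) allowed
(e) forbidden (ΔS, ΔL, ΔJ fail)
(f) forbidden (parity fails)
(g) forbidden (parity, ΔS, ΔJ fail)
(h) forbidden (parity, ΔS, ΔL fail)
(i) forbidden (parity, ΔS fail)
Total allowed: 1 of 9.

1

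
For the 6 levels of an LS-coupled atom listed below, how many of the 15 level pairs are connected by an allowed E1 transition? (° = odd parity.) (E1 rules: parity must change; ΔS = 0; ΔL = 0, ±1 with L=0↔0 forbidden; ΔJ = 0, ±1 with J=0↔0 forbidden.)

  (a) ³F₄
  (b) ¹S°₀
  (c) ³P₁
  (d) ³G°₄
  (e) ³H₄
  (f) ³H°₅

(a)–(b): forbidden (ΔS, ΔL, ΔJ).
(a)–(c): forbidden (parity, ΔL, ΔJ).
(a)–(d): allowed.
(a)–(e): forbidden (parity, ΔL).
(a)–(f): forbidden (ΔL).
(b)–(c): forbidden (ΔS).
(b)–(d): forbidden (parity, ΔS, ΔL, ΔJ).
(b)–(e): forbidden (ΔS, ΔL, ΔJ).
(b)–(f): forbidden (parity, ΔS, ΔL, ΔJ).
(c)–(d): forbidden (ΔL, ΔJ).
(c)–(e): forbidden (parity, ΔL, ΔJ).
(c)–(f): forbidden (ΔL, ΔJ).
(d)–(e): allowed.
(d)–(f): forbidden (parity).
(e)–(f): allowed.
Allowed pairs: 3 of 15.

3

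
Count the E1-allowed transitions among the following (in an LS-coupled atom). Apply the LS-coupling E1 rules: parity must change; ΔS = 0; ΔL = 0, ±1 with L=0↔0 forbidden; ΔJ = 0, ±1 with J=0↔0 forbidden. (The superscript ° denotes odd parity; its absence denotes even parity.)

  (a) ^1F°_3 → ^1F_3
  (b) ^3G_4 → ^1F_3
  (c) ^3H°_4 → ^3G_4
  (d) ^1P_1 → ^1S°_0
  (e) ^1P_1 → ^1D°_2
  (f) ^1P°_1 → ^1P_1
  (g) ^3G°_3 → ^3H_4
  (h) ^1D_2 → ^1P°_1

(a) allowed
(b) forbidden (parity, ΔS fail)
(c) allowed
(d) allowed
(e) allowed
(f) allowed
(g) allowed
(h) allowed
Total allowed: 7 of 8.

7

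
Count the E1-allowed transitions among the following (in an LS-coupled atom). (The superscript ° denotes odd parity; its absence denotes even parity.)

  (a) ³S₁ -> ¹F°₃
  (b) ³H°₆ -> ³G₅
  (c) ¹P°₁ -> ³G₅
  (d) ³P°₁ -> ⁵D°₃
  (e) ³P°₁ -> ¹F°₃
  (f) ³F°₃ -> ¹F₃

1

(a) forbidden (ΔS, ΔL, ΔJ fail)
(b) allowed
(c) forbidden (ΔS, ΔL, ΔJ fail)
(d) forbidden (parity, ΔS, ΔJ fail)
(e) forbidden (parity, ΔS, ΔL, ΔJ fail)
(f) forbidden (ΔS fails)
Total allowed: 1 of 6.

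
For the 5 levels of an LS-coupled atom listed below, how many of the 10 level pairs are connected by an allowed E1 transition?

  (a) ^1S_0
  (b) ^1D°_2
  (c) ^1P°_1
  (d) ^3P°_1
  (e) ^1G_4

(a)–(b): forbidden (ΔL, ΔJ).
(a)–(c): allowed.
(a)–(d): forbidden (ΔS).
(a)–(e): forbidden (parity, ΔL, ΔJ).
(b)–(c): forbidden (parity).
(b)–(d): forbidden (parity, ΔS).
(b)–(e): forbidden (ΔL, ΔJ).
(c)–(d): forbidden (parity, ΔS).
(c)–(e): forbidden (ΔL, ΔJ).
(d)–(e): forbidden (ΔS, ΔL, ΔJ).
Allowed pairs: 1 of 10.

1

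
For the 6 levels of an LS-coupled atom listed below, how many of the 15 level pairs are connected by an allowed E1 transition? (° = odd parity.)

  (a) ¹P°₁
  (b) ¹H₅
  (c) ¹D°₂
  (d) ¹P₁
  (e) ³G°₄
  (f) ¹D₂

4

(a)–(b): forbidden (ΔL, ΔJ).
(a)–(c): forbidden (parity).
(a)–(d): allowed.
(a)–(e): forbidden (parity, ΔS, ΔL, ΔJ).
(a)–(f): allowed.
(b)–(c): forbidden (ΔL, ΔJ).
(b)–(d): forbidden (parity, ΔL, ΔJ).
(b)–(e): forbidden (ΔS).
(b)–(f): forbidden (parity, ΔL, ΔJ).
(c)–(d): allowed.
(c)–(e): forbidden (parity, ΔS, ΔL, ΔJ).
(c)–(f): allowed.
(d)–(e): forbidden (ΔS, ΔL, ΔJ).
(d)–(f): forbidden (parity).
(e)–(f): forbidden (ΔS, ΔL, ΔJ).
Allowed pairs: 4 of 15.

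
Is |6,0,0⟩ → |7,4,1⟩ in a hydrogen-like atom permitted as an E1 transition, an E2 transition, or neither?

Δl = 4 − 0 = +4; l_i + l_f = 4.
Δm_l = +1.
E1 (Δl = ±1, |Δm_l| ≤ 1): not satisfied.
E2 (Δl = 0,±2, l_i+l_f ≥ 2, |Δm_l| ≤ 2): not satisfied.

neither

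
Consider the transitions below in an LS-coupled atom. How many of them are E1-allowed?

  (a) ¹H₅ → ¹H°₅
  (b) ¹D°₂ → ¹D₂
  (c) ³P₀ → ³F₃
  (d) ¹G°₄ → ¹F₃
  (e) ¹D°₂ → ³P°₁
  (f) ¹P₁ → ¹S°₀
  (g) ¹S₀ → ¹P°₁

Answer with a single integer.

(a) allowed
(b) allowed
(c) forbidden (parity, ΔL, ΔJ fail)
(d) allowed
(e) forbidden (parity, ΔS fail)
(f) allowed
(g) allowed
Total allowed: 5 of 7.

5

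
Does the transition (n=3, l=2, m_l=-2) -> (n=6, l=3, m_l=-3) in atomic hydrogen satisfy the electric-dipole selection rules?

Initial l = 2, final l = 3, so Δl = +1. E1 requires Δl = ±1: satisfied.
m_l: -2 → -3 (Δm_l = -1). |Δm_l| ≤ 1 satisfied.
All E1 selection rules are satisfied.

allowed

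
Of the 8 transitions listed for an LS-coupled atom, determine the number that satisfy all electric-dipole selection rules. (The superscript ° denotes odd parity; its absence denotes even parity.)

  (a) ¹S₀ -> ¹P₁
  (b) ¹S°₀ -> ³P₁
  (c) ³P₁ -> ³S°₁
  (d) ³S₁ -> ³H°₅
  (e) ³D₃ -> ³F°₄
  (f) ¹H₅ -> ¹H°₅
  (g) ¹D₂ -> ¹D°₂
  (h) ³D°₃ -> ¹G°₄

(a) forbidden (parity fails)
(b) forbidden (ΔS fails)
(c) allowed
(d) forbidden (ΔL, ΔJ fail)
(e) allowed
(f) allowed
(g) allowed
(h) forbidden (parity, ΔS, ΔL fail)
Total allowed: 4 of 8.

4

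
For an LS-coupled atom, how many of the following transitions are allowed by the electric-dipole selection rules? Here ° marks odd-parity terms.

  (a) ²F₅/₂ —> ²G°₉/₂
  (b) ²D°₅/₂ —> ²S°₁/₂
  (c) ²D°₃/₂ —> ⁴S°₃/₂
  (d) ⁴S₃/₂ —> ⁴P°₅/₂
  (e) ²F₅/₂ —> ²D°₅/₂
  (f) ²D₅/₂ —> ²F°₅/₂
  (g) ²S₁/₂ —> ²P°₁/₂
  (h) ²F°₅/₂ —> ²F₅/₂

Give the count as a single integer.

(a) forbidden (ΔJ fails)
(b) forbidden (parity, ΔL, ΔJ fail)
(c) forbidden (parity, ΔS, ΔL fail)
(d) allowed
(e) allowed
(f) allowed
(g) allowed
(h) allowed
Total allowed: 5 of 8.

5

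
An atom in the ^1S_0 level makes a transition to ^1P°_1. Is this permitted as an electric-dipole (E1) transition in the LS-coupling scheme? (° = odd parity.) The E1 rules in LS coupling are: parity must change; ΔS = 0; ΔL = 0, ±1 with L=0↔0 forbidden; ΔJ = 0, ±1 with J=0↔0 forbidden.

Parity must change: even → odd — ✓.
ΔS = 0: S: 0 → 0 — ✓.
ΔL = 0, ±1 (not L=0↔0): L: 0 → 1, ΔL = +1 — ✓.
ΔJ = 0, ±1 (not J=0↔0): J: 0 → 1, ΔJ = +1 — ✓.
All four E1 rules are satisfied.

allowed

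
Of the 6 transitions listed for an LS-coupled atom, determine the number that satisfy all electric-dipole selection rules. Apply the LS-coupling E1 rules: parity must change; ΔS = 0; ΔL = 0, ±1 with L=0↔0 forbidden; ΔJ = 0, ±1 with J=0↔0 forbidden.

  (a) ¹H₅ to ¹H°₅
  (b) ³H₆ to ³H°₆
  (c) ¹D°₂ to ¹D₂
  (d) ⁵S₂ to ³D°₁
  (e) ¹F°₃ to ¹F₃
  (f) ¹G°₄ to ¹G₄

5

(a) allowed
(b) allowed
(c) allowed
(d) forbidden (ΔS, ΔL fail)
(e) allowed
(f) allowed
Total allowed: 5 of 6.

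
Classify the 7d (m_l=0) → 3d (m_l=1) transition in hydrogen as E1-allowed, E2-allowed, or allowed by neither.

E2

Δl = 2 − 2 = +0; l_i + l_f = 4.
Δm_l = +1.
E1 (Δl = ±1, |Δm_l| ≤ 1): not satisfied.
E2 (Δl = 0,±2, l_i+l_f ≥ 2, |Δm_l| ≤ 2): satisfied.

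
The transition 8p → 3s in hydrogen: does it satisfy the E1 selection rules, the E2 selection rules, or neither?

Δl = 0 − 1 = -1; l_i + l_f = 1.
E1 (Δl = ±1): satisfied.
E2 (Δl = 0,±2, l_i+l_f ≥ 2): not satisfied.

E1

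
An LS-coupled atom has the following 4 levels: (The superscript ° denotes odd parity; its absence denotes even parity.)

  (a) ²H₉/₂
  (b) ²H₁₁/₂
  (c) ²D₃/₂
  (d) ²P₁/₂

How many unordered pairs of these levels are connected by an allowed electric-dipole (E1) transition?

0

(a)–(b): forbidden (parity).
(a)–(c): forbidden (parity, ΔL, ΔJ).
(a)–(d): forbidden (parity, ΔL, ΔJ).
(b)–(c): forbidden (parity, ΔL, ΔJ).
(b)–(d): forbidden (parity, ΔL, ΔJ).
(c)–(d): forbidden (parity).
Allowed pairs: 0 of 6.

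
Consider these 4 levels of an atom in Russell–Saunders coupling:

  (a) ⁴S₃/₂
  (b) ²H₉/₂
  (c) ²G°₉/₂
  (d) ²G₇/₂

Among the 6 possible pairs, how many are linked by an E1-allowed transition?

(a)–(b): forbidden (parity, ΔS, ΔL, ΔJ).
(a)–(c): forbidden (ΔS, ΔL, ΔJ).
(a)–(d): forbidden (parity, ΔS, ΔL, ΔJ).
(b)–(c): allowed.
(b)–(d): forbidden (parity).
(c)–(d): allowed.
Allowed pairs: 2 of 6.

2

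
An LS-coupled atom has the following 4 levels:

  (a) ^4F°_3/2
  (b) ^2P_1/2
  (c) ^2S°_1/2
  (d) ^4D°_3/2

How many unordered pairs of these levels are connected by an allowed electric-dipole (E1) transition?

(a)–(b): forbidden (ΔS, ΔL).
(a)–(c): forbidden (parity, ΔS, ΔL).
(a)–(d): forbidden (parity).
(b)–(c): allowed.
(b)–(d): forbidden (ΔS).
(c)–(d): forbidden (parity, ΔS, ΔL).
Allowed pairs: 1 of 6.

1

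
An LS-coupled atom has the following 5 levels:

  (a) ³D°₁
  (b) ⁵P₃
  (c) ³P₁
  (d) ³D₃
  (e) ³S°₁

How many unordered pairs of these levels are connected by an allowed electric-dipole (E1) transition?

(a)–(b): forbidden (ΔS, ΔJ).
(a)–(c): allowed.
(a)–(d): forbidden (ΔJ).
(a)–(e): forbidden (parity, ΔL).
(b)–(c): forbidden (parity, ΔS, ΔJ).
(b)–(d): forbidden (parity, ΔS).
(b)–(e): forbidden (ΔS, ΔJ).
(c)–(d): forbidden (parity, ΔJ).
(c)–(e): allowed.
(d)–(e): forbidden (ΔL, ΔJ).
Allowed pairs: 2 of 10.

2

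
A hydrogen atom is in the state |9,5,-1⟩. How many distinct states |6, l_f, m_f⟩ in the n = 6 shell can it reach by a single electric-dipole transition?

E1 requires Δl = ±1, so l_f ∈ {4, 6}; with 0 ≤ l_f ≤ n_f−1 = 5, the allowed l_f values are {4}.
For l_f = 4: m_f ∈ {m_i−1, m_i, m_i+1} ∩ [−4, 4] = {-2, -1, 0} → 3 states.
Total: 3.

3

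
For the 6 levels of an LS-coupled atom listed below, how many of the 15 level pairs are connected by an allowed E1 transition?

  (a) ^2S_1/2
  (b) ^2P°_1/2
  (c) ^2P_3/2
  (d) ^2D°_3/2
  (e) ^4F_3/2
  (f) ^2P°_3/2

(a)–(b): allowed.
(a)–(c): forbidden (parity).
(a)–(d): forbidden (ΔL).
(a)–(e): forbidden (parity, ΔS, ΔL).
(a)–(f): allowed.
(b)–(c): allowed.
(b)–(d): forbidden (parity).
(b)–(e): forbidden (ΔS, ΔL).
(b)–(f): forbidden (parity).
(c)–(d): allowed.
(c)–(e): forbidden (parity, ΔS, ΔL).
(c)–(f): allowed.
(d)–(e): forbidden (ΔS).
(d)–(f): forbidden (parity).
(e)–(f): forbidden (ΔS, ΔL).
Allowed pairs: 5 of 15.

5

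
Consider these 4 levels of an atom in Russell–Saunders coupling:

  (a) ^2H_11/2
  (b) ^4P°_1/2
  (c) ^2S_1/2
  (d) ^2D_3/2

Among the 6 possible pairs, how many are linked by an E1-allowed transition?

(a)–(b): forbidden (ΔS, ΔL, ΔJ).
(a)–(c): forbidden (parity, ΔL, ΔJ).
(a)–(d): forbidden (parity, ΔL, ΔJ).
(b)–(c): forbidden (ΔS).
(b)–(d): forbidden (ΔS).
(c)–(d): forbidden (parity, ΔL).
Allowed pairs: 0 of 6.

0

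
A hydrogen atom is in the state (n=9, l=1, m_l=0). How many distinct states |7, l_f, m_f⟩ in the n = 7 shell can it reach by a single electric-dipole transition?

4

E1 requires Δl = ±1, so l_f ∈ {0, 2}; with 0 ≤ l_f ≤ n_f−1 = 6, the allowed l_f values are {0, 2}.
For l_f = 0: m_f ∈ {m_i−1, m_i, m_i+1} ∩ [−0, 0] = {0} → 1 state.
For l_f = 2: m_f ∈ {m_i−1, m_i, m_i+1} ∩ [−2, 2] = {-1, 0, 1} → 3 states.
Total: 4.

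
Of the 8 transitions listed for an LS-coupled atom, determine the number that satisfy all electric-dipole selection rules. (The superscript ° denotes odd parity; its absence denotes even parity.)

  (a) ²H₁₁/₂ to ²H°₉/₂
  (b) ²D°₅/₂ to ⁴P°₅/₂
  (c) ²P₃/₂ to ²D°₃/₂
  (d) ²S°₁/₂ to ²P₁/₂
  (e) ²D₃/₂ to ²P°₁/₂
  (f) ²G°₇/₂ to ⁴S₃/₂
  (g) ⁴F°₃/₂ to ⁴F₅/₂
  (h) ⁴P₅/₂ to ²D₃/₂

(a) allowed
(b) forbidden (parity, ΔS fail)
(c) allowed
(d) allowed
(e) allowed
(f) forbidden (ΔS, ΔL, ΔJ fail)
(g) allowed
(h) forbidden (parity, ΔS fail)
Total allowed: 5 of 8.

5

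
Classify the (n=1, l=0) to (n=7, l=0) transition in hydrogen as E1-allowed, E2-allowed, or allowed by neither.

Δl = 0 − 0 = +0; l_i + l_f = 0.
E1 (Δl = ±1): not satisfied.
E2 (Δl = 0,±2, l_i+l_f ≥ 2): not satisfied.

neither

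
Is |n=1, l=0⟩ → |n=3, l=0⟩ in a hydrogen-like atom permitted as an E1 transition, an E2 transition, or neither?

neither

Δl = 0 − 0 = +0; l_i + l_f = 0.
E1 (Δl = ±1): not satisfied.
E2 (Δl = 0,±2, l_i+l_f ≥ 2): not satisfied.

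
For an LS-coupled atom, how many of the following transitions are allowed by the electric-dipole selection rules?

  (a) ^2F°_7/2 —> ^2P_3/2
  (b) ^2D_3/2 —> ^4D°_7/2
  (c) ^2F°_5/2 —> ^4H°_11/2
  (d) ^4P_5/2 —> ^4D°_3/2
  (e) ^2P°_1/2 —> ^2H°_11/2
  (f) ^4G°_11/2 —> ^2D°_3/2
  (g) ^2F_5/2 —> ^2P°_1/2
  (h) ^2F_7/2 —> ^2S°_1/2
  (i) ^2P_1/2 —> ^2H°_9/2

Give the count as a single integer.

1

(a) forbidden (ΔL, ΔJ fail)
(b) forbidden (ΔS, ΔJ fail)
(c) forbidden (parity, ΔS, ΔL, ΔJ fail)
(d) allowed
(e) forbidden (parity, ΔL, ΔJ fail)
(f) forbidden (parity, ΔS, ΔL, ΔJ fail)
(g) forbidden (ΔL, ΔJ fail)
(h) forbidden (ΔL, ΔJ fail)
(i) forbidden (ΔL, ΔJ fail)
Total allowed: 1 of 9.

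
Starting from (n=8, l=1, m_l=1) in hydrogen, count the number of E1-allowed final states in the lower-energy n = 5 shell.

4

E1 requires Δl = ±1, so l_f ∈ {0, 2}; with 0 ≤ l_f ≤ n_f−1 = 4, the allowed l_f values are {0, 2}.
For l_f = 0: m_f ∈ {m_i−1, m_i, m_i+1} ∩ [−0, 0] = {0} → 1 state.
For l_f = 2: m_f ∈ {m_i−1, m_i, m_i+1} ∩ [−2, 2] = {0, 1, 2} → 3 states.
Total: 4.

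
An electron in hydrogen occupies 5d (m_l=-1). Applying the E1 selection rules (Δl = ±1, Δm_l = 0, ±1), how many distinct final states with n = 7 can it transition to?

5

E1 requires Δl = ±1, so l_f ∈ {1, 3}; with 0 ≤ l_f ≤ n_f−1 = 6, the allowed l_f values are {1, 3}.
For l_f = 1: m_f ∈ {m_i−1, m_i, m_i+1} ∩ [−1, 1] = {-1, 0} → 2 states.
For l_f = 3: m_f ∈ {m_i−1, m_i, m_i+1} ∩ [−3, 3] = {-2, -1, 0} → 3 states.
Total: 5.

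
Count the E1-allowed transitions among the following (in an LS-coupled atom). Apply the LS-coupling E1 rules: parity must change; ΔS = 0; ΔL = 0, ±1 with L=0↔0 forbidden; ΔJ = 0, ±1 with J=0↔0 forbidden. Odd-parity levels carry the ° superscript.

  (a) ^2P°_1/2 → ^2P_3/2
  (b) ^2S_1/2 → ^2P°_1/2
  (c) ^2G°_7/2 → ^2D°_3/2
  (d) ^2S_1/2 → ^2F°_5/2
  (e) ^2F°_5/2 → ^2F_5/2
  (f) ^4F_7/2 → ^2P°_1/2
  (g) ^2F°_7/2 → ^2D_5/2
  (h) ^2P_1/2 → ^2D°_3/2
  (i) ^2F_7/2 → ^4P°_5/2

5

(a) allowed
(b) allowed
(c) forbidden (parity, ΔL, ΔJ fail)
(d) forbidden (ΔL, ΔJ fail)
(e) allowed
(f) forbidden (ΔS, ΔL, ΔJ fail)
(g) allowed
(h) allowed
(i) forbidden (ΔS, ΔL fail)
Total allowed: 5 of 9.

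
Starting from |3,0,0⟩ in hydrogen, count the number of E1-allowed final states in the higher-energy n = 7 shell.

3

E1 requires Δl = ±1, so l_f ∈ {-1, 1}; with 0 ≤ l_f ≤ n_f−1 = 6, the allowed l_f values are {1}.
For l_f = 1: m_f ∈ {m_i−1, m_i, m_i+1} ∩ [−1, 1] = {-1, 0, 1} → 3 states.
Total: 3.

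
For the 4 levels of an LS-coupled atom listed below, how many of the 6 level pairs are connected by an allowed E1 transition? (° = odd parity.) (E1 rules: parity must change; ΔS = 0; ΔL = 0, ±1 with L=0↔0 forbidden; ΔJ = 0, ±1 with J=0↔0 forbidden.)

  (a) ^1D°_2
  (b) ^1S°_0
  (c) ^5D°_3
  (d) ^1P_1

(a)–(b): forbidden (parity, ΔL, ΔJ).
(a)–(c): forbidden (parity, ΔS).
(a)–(d): allowed.
(b)–(c): forbidden (parity, ΔS, ΔL, ΔJ).
(b)–(d): allowed.
(c)–(d): forbidden (ΔS, ΔJ).
Allowed pairs: 2 of 6.

2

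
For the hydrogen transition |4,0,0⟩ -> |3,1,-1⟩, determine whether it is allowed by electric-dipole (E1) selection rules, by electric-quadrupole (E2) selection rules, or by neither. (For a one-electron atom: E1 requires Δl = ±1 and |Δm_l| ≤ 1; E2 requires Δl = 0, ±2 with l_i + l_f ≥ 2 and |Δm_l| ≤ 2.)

E1

Δl = 1 − 0 = +1; l_i + l_f = 1.
Δm_l = -1.
E1 (Δl = ±1, |Δm_l| ≤ 1): satisfied.
E2 (Δl = 0,±2, l_i+l_f ≥ 2, |Δm_l| ≤ 2): not satisfied.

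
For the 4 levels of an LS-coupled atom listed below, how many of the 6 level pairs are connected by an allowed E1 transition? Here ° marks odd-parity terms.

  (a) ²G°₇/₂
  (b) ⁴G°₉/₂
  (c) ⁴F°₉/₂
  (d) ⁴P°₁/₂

(a)–(b): forbidden (parity, ΔS).
(a)–(c): forbidden (parity, ΔS).
(a)–(d): forbidden (parity, ΔS, ΔL, ΔJ).
(b)–(c): forbidden (parity).
(b)–(d): forbidden (parity, ΔL, ΔJ).
(c)–(d): forbidden (parity, ΔL, ΔJ).
Allowed pairs: 0 of 6.

0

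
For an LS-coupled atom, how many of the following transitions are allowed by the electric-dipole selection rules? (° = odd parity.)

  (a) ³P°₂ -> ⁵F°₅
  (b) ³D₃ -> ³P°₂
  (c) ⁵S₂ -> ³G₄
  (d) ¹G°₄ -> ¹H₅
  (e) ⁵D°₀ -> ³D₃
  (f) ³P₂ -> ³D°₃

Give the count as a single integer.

(a) forbidden (parity, ΔS, ΔL, ΔJ fail)
(b) allowed
(c) forbidden (parity, ΔS, ΔL, ΔJ fail)
(d) allowed
(e) forbidden (ΔS, ΔJ fail)
(f) allowed
Total allowed: 3 of 6.

3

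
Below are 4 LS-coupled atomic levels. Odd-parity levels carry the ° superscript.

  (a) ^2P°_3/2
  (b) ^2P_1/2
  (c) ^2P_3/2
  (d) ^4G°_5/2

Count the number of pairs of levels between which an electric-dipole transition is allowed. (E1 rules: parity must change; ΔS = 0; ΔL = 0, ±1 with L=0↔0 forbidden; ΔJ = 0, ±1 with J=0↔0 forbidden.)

(a)–(b): allowed.
(a)–(c): allowed.
(a)–(d): forbidden (parity, ΔS, ΔL).
(b)–(c): forbidden (parity).
(b)–(d): forbidden (ΔS, ΔL, ΔJ).
(c)–(d): forbidden (ΔS, ΔL).
Allowed pairs: 2 of 6.

2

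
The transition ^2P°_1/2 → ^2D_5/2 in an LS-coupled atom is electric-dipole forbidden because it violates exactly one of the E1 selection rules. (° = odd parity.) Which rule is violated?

Initial level: S=1/2, L=1, J=1/2, parity odd. Final level: S=1/2, L=2, J=5/2, parity even.
Parity must change: odd → even — ✓.
ΔS = 0: S: 1/2 → 1/2 — ✓.
ΔL = 0, ±1 (not L=0↔0): L: 1 → 2, ΔL = +1 — ✓.
ΔJ = 0, ±1 (not J=0↔0): J: 1/2 → 5/2, ΔJ = +2 — ✗.

the ΔJ = 0, ±1 rule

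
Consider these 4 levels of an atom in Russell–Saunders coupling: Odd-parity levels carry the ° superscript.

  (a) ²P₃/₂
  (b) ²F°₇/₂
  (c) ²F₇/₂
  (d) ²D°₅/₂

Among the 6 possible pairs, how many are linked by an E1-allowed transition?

3

(a)–(b): forbidden (ΔL, ΔJ).
(a)–(c): forbidden (parity, ΔL, ΔJ).
(a)–(d): allowed.
(b)–(c): allowed.
(b)–(d): forbidden (parity).
(c)–(d): allowed.
Allowed pairs: 3 of 6.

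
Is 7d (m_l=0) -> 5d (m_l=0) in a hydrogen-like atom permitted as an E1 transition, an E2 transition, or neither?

Δl = 2 − 2 = +0; l_i + l_f = 4.
Δm_l = +0.
E1 (Δl = ±1, |Δm_l| ≤ 1): not satisfied.
E2 (Δl = 0,±2, l_i+l_f ≥ 2, |Δm_l| ≤ 2): satisfied.

E2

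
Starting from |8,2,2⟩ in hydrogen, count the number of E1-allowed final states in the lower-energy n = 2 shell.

E1 requires Δl = ±1, so l_f ∈ {1, 3}; with 0 ≤ l_f ≤ n_f−1 = 1, the allowed l_f values are {1}.
For l_f = 1: m_f ∈ {m_i−1, m_i, m_i+1} ∩ [−1, 1] = {1} → 1 state.
Total: 1.

1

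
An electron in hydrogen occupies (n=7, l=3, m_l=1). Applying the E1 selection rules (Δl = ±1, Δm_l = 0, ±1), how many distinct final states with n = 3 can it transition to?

3

E1 requires Δl = ±1, so l_f ∈ {2, 4}; with 0 ≤ l_f ≤ n_f−1 = 2, the allowed l_f values are {2}.
For l_f = 2: m_f ∈ {m_i−1, m_i, m_i+1} ∩ [−2, 2] = {0, 1, 2} → 3 states.
Total: 3.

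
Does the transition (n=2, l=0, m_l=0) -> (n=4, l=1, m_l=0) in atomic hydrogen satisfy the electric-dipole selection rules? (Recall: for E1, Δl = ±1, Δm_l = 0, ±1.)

Δl = 1 − 0 = +1; the E1 rule Δl = ±1 is ok.
m_l: 0 → 0 (Δm_l = +0). |Δm_l| ≤ 1 ok.
All E1 selection rules are satisfied.

allowed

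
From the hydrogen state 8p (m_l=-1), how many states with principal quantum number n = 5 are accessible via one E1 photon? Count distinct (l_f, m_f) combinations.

4

E1 requires Δl = ±1, so l_f ∈ {0, 2}; with 0 ≤ l_f ≤ n_f−1 = 4, the allowed l_f values are {0, 2}.
For l_f = 0: m_f ∈ {m_i−1, m_i, m_i+1} ∩ [−0, 0] = {0} → 1 state.
For l_f = 2: m_f ∈ {m_i−1, m_i, m_i+1} ∩ [−2, 2] = {-2, -1, 0} → 3 states.
Total: 4.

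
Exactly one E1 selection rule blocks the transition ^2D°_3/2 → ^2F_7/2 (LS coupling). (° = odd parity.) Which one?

the ΔJ = 0, ±1 rule

Reading off the term symbols: S 1/2→1/2, L 2→3, J 3/2→7/2, parity odd→even.
Parity must change: odd → even — passes.
ΔJ = 0, ±1 (not J=0↔0): J: 3/2 → 7/2, ΔJ = +2 — fails.
ΔS = 0: S: 1/2 → 1/2 — passes.
ΔL = 0, ±1 (not L=0↔0): L: 2 → 3, ΔL = +1 — passes.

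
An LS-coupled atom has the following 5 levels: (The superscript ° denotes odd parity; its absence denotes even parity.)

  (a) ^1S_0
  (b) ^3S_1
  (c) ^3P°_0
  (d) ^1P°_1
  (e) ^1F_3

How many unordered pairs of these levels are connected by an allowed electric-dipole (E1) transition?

2

(a)–(b): forbidden (parity, ΔS, ΔL).
(a)–(c): forbidden (ΔS, ΔJ).
(a)–(d): allowed.
(a)–(e): forbidden (parity, ΔL, ΔJ).
(b)–(c): allowed.
(b)–(d): forbidden (ΔS).
(b)–(e): forbidden (parity, ΔS, ΔL, ΔJ).
(c)–(d): forbidden (parity, ΔS).
(c)–(e): forbidden (ΔS, ΔL, ΔJ).
(d)–(e): forbidden (ΔL, ΔJ).
Allowed pairs: 2 of 10.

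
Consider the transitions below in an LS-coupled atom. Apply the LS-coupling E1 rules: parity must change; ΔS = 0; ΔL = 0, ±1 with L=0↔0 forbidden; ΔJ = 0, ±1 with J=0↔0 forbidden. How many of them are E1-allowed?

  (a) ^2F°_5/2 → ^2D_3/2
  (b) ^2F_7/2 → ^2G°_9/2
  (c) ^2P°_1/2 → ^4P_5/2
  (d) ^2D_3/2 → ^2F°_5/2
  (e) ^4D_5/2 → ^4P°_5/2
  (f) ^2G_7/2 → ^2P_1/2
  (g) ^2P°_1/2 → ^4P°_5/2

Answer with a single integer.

4

(a) allowed
(b) allowed
(c) forbidden (ΔS, ΔJ fail)
(d) allowed
(e) allowed
(f) forbidden (parity, ΔL, ΔJ fail)
(g) forbidden (parity, ΔS, ΔJ fail)
Total allowed: 4 of 7.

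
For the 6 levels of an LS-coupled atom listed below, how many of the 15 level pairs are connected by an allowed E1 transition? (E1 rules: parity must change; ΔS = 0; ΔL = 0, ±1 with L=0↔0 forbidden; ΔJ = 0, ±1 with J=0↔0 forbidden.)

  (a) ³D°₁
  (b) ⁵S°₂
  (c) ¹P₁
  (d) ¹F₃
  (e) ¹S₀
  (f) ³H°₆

(a)–(b): forbidden (parity, ΔS, ΔL).
(a)–(c): forbidden (ΔS).
(a)–(d): forbidden (ΔS, ΔJ).
(a)–(e): forbidden (ΔS, ΔL).
(a)–(f): forbidden (parity, ΔL, ΔJ).
(b)–(c): forbidden (ΔS).
(b)–(d): forbidden (ΔS, ΔL).
(b)–(e): forbidden (ΔS, ΔL, ΔJ).
(b)–(f): forbidden (parity, ΔS, ΔL, ΔJ).
(c)–(d): forbidden (parity, ΔL, ΔJ).
(c)–(e): forbidden (parity).
(c)–(f): forbidden (ΔS, ΔL, ΔJ).
(d)–(e): forbidden (parity, ΔL, ΔJ).
(d)–(f): forbidden (ΔS, ΔL, ΔJ).
(e)–(f): forbidden (ΔS, ΔL, ΔJ).
Allowed pairs: 0 of 15.

0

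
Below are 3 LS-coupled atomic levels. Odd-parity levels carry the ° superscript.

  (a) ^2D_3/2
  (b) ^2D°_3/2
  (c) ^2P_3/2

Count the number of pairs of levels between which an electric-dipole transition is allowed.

2

(a)–(b): allowed.
(a)–(c): forbidden (parity).
(b)–(c): allowed.
Allowed pairs: 2 of 3.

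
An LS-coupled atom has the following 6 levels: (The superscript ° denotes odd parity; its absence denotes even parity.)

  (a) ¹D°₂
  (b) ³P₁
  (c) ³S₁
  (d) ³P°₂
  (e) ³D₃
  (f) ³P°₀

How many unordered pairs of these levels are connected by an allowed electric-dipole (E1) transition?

(a)–(b): forbidden (ΔS).
(a)–(c): forbidden (ΔS, ΔL).
(a)–(d): forbidden (parity, ΔS).
(a)–(e): forbidden (ΔS).
(a)–(f): forbidden (parity, ΔS, ΔJ).
(b)–(c): forbidden (parity).
(b)–(d): allowed.
(b)–(e): forbidden (parity, ΔJ).
(b)–(f): allowed.
(c)–(d): allowed.
(c)–(e): forbidden (parity, ΔL, ΔJ).
(c)–(f): allowed.
(d)–(e): allowed.
(d)–(f): forbidden (parity, ΔJ).
(e)–(f): forbidden (ΔJ).
Allowed pairs: 5 of 15.

5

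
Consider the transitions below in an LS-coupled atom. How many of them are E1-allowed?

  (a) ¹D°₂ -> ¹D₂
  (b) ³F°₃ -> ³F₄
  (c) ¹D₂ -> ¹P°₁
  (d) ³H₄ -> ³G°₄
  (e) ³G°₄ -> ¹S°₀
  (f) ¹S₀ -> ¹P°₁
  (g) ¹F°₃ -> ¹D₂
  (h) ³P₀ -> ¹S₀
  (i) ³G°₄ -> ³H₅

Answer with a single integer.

(a) allowed
(b) allowed
(c) allowed
(d) allowed
(e) forbidden (parity, ΔS, ΔL, ΔJ fail)
(f) allowed
(g) allowed
(h) forbidden (parity, ΔS, ΔJ fail)
(i) allowed
Total allowed: 7 of 9.

7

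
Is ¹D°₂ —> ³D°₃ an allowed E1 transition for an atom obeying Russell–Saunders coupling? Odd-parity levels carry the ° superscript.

Initial level: S=0, L=2, J=2, parity odd. Final level: S=1, L=2, J=3, parity odd.
Parity must change: odd → odd — fails.
ΔS = 0: S: 0 → 1 — fails.
ΔL = 0, ±1 (not L=0↔0): L: 2 → 2, ΔL = +0 — passes.
ΔJ = 0, ±1 (not J=0↔0): J: 2 → 3, ΔJ = +1 — passes.
Rule(s) violated: parity, ΔS.

forbidden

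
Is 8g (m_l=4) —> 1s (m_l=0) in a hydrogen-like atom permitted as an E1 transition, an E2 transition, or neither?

Δl = 0 − 4 = -4; l_i + l_f = 4.
Δm_l = -4.
E1 (Δl = ±1, |Δm_l| ≤ 1): not satisfied.
E2 (Δl = 0,±2, l_i+l_f ≥ 2, |Δm_l| ≤ 2): not satisfied.

neither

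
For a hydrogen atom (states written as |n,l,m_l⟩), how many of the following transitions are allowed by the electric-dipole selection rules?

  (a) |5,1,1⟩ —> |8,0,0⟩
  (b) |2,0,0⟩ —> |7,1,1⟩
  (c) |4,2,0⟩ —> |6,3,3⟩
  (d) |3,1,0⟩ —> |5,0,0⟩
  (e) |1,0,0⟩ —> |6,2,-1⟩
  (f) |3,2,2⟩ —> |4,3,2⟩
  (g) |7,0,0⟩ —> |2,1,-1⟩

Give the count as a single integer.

(a) allowed
(b) allowed
(c) forbidden — Δm_l = +3 (E1 requires Δm_l = 0, ±1)
(d) allowed
(e) forbidden — Δl = +2 (E1 requires Δl = ±1)
(f) allowed
(g) allowed
Total allowed: 5 of 7.

5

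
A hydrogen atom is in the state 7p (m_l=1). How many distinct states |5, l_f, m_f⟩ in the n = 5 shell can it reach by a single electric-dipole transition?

E1 requires Δl = ±1, so l_f ∈ {0, 2}; with 0 ≤ l_f ≤ n_f−1 = 4, the allowed l_f values are {0, 2}.
For l_f = 0: m_f ∈ {m_i−1, m_i, m_i+1} ∩ [−0, 0] = {0} → 1 state.
For l_f = 2: m_f ∈ {m_i−1, m_i, m_i+1} ∩ [−2, 2] = {0, 1, 2} → 3 states.
Total: 4.

4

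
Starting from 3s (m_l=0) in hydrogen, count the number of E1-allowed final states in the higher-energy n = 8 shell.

3

E1 requires Δl = ±1, so l_f ∈ {-1, 1}; with 0 ≤ l_f ≤ n_f−1 = 7, the allowed l_f values are {1}.
For l_f = 1: m_f ∈ {m_i−1, m_i, m_i+1} ∩ [−1, 1] = {-1, 0, 1} → 3 states.
Total: 3.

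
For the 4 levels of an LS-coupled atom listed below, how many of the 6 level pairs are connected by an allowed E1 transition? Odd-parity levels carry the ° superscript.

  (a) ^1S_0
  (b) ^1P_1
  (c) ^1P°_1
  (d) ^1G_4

(a)–(b): forbidden (parity).
(a)–(c): allowed.
(a)–(d): forbidden (parity, ΔL, ΔJ).
(b)–(c): allowed.
(b)–(d): forbidden (parity, ΔL, ΔJ).
(c)–(d): forbidden (ΔL, ΔJ).
Allowed pairs: 2 of 6.

2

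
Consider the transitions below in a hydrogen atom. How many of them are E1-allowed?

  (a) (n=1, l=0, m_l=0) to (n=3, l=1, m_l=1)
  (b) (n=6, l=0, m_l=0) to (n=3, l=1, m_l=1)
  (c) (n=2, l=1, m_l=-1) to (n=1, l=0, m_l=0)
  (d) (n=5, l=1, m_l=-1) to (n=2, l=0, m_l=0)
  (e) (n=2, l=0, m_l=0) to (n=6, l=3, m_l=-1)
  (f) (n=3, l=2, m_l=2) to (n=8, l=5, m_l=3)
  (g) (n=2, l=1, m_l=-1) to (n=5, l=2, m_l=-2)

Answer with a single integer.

5

(a) allowed
(b) allowed
(c) allowed
(d) allowed
(e) forbidden — Δl = +3 (E1 requires Δl = ±1)
(f) forbidden — Δl = +3 (E1 requires Δl = ±1)
(g) allowed
Total allowed: 5 of 7.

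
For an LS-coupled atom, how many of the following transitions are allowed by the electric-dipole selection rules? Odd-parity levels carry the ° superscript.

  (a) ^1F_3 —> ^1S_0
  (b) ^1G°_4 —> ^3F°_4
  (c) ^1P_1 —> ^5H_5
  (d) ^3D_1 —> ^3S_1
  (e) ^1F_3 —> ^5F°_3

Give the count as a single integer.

(a) forbidden (parity, ΔL, ΔJ fail)
(b) forbidden (parity, ΔS fail)
(c) forbidden (parity, ΔS, ΔL, ΔJ fail)
(d) forbidden (parity, ΔL fail)
(e) forbidden (ΔS fails)
Total allowed: 0 of 5.

0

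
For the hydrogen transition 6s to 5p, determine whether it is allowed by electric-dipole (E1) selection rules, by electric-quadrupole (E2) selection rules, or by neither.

E1

Δl = 1 − 0 = +1; l_i + l_f = 1.
E1 (Δl = ±1): satisfied.
E2 (Δl = 0,±2, l_i+l_f ≥ 2): not satisfied.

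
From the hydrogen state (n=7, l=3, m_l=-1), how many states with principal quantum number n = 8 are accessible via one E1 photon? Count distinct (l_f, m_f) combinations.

6

E1 requires Δl = ±1, so l_f ∈ {2, 4}; with 0 ≤ l_f ≤ n_f−1 = 7, the allowed l_f values are {2, 4}.
For l_f = 2: m_f ∈ {m_i−1, m_i, m_i+1} ∩ [−2, 2] = {-2, -1, 0} → 3 states.
For l_f = 4: m_f ∈ {m_i−1, m_i, m_i+1} ∩ [−4, 4] = {-2, -1, 0} → 3 states.
Total: 6.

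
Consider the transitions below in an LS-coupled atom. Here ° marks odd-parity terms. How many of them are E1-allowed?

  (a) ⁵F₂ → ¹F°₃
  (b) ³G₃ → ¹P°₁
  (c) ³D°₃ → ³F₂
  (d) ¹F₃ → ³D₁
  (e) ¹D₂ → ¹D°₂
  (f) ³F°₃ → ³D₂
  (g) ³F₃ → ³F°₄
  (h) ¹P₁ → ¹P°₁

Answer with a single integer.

5

(a) forbidden (ΔS fails)
(b) forbidden (ΔS, ΔL, ΔJ fail)
(c) allowed
(d) forbidden (parity, ΔS, ΔJ fail)
(e) allowed
(f) allowed
(g) allowed
(h) allowed
Total allowed: 5 of 8.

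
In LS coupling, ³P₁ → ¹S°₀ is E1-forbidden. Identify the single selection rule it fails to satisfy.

the ΔS = 0 rule

Initial level: S=1, L=1, J=1, parity even. Final level: S=0, L=0, J=0, parity odd.
ΔS = 0: S: 1 → 0 — fails.
ΔL = 0, ±1 (not L=0↔0): L: 1 → 0, ΔL = -1 — passes.
Parity must change: even → odd — passes.
ΔJ = 0, ±1 (not J=0↔0): J: 1 → 0, ΔJ = -1 — passes.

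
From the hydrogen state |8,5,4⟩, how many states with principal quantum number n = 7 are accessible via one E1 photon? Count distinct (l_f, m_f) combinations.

E1 requires Δl = ±1, so l_f ∈ {4, 6}; with 0 ≤ l_f ≤ n_f−1 = 6, the allowed l_f values are {4, 6}.
For l_f = 4: m_f ∈ {m_i−1, m_i, m_i+1} ∩ [−4, 4] = {3, 4} → 2 states.
For l_f = 6: m_f ∈ {m_i−1, m_i, m_i+1} ∩ [−6, 6] = {3, 4, 5} → 3 states.
Total: 5.

5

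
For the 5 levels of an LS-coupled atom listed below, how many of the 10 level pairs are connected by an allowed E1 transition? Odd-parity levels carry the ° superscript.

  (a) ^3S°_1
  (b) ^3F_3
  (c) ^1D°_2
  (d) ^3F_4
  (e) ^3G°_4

(a)–(b): forbidden (ΔL, ΔJ).
(a)–(c): forbidden (parity, ΔS, ΔL).
(a)–(d): forbidden (ΔL, ΔJ).
(a)–(e): forbidden (parity, ΔL, ΔJ).
(b)–(c): forbidden (ΔS).
(b)–(d): forbidden (parity).
(b)–(e): allowed.
(c)–(d): forbidden (ΔS, ΔJ).
(c)–(e): forbidden (parity, ΔS, ΔL, ΔJ).
(d)–(e): allowed.
Allowed pairs: 2 of 10.

2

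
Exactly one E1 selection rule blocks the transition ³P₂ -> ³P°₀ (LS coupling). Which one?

the ΔJ = 0, ±1 rule

Parity must change: even → odd — ✓.
ΔS = 0: S: 1 → 1 — ✓.
ΔL = 0, ±1 (not L=0↔0): L: 1 → 1, ΔL = +0 — ✓.
ΔJ = 0, ±1 (not J=0↔0): J: 2 → 0, ΔJ = -2 — ✗.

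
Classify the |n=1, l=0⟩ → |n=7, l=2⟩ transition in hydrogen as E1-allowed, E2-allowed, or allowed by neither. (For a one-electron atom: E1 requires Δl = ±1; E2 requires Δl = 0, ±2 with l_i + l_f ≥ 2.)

Δl = 2 − 0 = +2; l_i + l_f = 2.
E1 (Δl = ±1): not satisfied.
E2 (Δl = 0,±2, l_i+l_f ≥ 2): satisfied.

E2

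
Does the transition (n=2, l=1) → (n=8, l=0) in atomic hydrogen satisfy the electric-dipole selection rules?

Initial l = 1, final l = 0, so Δl = -1. E1 requires Δl = ±1: satisfied.
All E1 selection rules are satisfied.

allowed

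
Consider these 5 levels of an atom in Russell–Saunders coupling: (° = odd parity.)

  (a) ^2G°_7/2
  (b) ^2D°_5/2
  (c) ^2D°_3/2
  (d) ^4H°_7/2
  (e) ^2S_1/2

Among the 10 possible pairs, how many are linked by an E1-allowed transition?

(a)–(b): forbidden (parity, ΔL).
(a)–(c): forbidden (parity, ΔL, ΔJ).
(a)–(d): forbidden (parity, ΔS).
(a)–(e): forbidden (ΔL, ΔJ).
(b)–(c): forbidden (parity).
(b)–(d): forbidden (parity, ΔS, ΔL).
(b)–(e): forbidden (ΔL, ΔJ).
(c)–(d): forbidden (parity, ΔS, ΔL, ΔJ).
(c)–(e): forbidden (ΔL).
(d)–(e): forbidden (ΔS, ΔL, ΔJ).
Allowed pairs: 0 of 10.

0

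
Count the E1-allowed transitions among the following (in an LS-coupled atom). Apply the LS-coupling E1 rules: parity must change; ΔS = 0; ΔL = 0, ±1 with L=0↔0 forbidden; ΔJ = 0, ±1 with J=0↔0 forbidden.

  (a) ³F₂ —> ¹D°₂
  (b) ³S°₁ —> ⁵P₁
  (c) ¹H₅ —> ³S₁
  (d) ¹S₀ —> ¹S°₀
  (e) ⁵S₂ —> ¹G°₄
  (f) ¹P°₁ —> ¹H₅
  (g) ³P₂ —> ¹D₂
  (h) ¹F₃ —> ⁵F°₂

0

(a) forbidden (ΔS fails)
(b) forbidden (ΔS fails)
(c) forbidden (parity, ΔS, ΔL, ΔJ fail)
(d) forbidden (ΔL, ΔJ fail)
(e) forbidden (ΔS, ΔL, ΔJ fail)
(f) forbidden (ΔL, ΔJ fail)
(g) forbidden (parity, ΔS fail)
(h) forbidden (ΔS fails)
Total allowed: 0 of 8.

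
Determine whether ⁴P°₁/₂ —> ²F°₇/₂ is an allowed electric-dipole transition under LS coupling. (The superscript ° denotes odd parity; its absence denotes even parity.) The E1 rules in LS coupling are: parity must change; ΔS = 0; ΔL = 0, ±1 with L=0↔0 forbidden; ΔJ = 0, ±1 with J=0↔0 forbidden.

ΔS = 0: S: 3/2 → 1/2 — fails.
Parity must change: odd → odd — fails.
ΔJ = 0, ±1 (not J=0↔0): J: 1/2 → 7/2, ΔJ = +3 — fails.
ΔL = 0, ±1 (not L=0↔0): L: 1 → 3, ΔL = +2 — fails.
Rule(s) violated: parity, ΔS, ΔL, ΔJ.

forbidden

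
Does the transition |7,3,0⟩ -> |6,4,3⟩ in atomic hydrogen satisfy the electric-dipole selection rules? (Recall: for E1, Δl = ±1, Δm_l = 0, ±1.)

forbidden

Initial l = 3, final l = 4, so Δl = +1. E1 requires Δl = ±1: satisfied.
Δm_l = 3 − (0) = +3. E1 requires Δm_l = 0, ±1: violated.
The transition is electric-dipole forbidden.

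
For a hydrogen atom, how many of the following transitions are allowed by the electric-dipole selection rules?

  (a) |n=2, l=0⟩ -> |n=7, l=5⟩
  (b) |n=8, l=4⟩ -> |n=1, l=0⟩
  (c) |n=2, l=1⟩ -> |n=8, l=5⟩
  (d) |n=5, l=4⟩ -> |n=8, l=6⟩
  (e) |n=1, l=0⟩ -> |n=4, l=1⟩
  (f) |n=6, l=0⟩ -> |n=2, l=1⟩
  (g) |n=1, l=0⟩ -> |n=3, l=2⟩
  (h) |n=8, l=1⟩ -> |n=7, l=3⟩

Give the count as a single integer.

(a) forbidden — Δl = +5 (E1 requires Δl = ±1)
(b) forbidden — Δl = -4 (E1 requires Δl = ±1)
(c) forbidden — Δl = +4 (E1 requires Δl = ±1)
(d) forbidden — Δl = +2 (E1 requires Δl = ±1)
(e) allowed
(f) allowed
(g) forbidden — Δl = +2 (E1 requires Δl = ±1)
(h) forbidden — Δl = +2 (E1 requires Δl = ±1)
Total allowed: 2 of 8.

2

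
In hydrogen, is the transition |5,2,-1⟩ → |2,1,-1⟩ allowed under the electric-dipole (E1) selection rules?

allowed

Initial l = 2, final l = 1, so Δl = -1. E1 requires Δl = ±1: ok.
m_l: -1 → -1 (Δm_l = +0). |Δm_l| ≤ 1 ok.
All E1 selection rules are satisfied.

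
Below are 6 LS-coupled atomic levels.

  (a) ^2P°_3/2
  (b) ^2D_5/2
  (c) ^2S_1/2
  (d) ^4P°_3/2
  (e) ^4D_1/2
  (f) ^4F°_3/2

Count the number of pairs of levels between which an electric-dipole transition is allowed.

(a)–(b): allowed.
(a)–(c): allowed.
(a)–(d): forbidden (parity, ΔS).
(a)–(e): forbidden (ΔS).
(a)–(f): forbidden (parity, ΔS, ΔL).
(b)–(c): forbidden (parity, ΔL, ΔJ).
(b)–(d): forbidden (ΔS).
(b)–(e): forbidden (parity, ΔS, ΔJ).
(b)–(f): forbidden (ΔS).
(c)–(d): forbidden (ΔS).
(c)–(e): forbidden (parity, ΔS, ΔL).
(c)–(f): forbidden (ΔS, ΔL).
(d)–(e): allowed.
(d)–(f): forbidden (parity, ΔL).
(e)–(f): allowed.
Allowed pairs: 4 of 15.

4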